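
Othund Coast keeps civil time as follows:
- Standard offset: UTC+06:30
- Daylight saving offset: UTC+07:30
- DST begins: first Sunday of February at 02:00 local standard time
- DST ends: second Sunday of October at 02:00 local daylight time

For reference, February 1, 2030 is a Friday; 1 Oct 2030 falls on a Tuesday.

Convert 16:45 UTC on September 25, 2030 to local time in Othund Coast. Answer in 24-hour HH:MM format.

00:15

1 February 2030 is a Friday, so the first Sunday is February 3.
1 October 2030 is a Tuesday, so the first Sunday is October 6 and the second is October 13.
At the standard offset (UTC+06:30), 16:45 UTC + 6h30m = 23:15 Othund Coast standard time.
The standard-time date in Othund Coast, September 25, 2030, lies within the daylight-saving period (3 February – 13 October), so Othund Coast is on daylight time, UTC+07:30.
16:45 UTC + 7h30m = 00:15 local (rolling into the next day, 26 September 2030).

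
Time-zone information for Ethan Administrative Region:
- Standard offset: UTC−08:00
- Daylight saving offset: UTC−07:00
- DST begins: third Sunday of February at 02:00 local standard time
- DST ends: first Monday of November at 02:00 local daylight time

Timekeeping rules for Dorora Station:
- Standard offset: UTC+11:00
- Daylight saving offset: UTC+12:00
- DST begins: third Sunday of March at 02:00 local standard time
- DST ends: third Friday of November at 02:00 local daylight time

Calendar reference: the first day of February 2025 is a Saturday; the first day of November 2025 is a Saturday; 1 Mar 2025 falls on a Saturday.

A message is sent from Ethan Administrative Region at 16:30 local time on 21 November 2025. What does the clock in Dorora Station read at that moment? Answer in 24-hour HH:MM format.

11:30

1 February 2025 is a Saturday, so the first Sunday is February 2 and the third is February 16.
1 November 2025 is a Saturday, so the first Monday is November 3.
21 November 2025 does not fall between 16 February and 3 November, so daylight saving is not in effect and Ethan Administrative Region is at UTC−08:00.
16:30 Ethan Administrative Region + 8h = 00:30 UTC (rolling into the next day, 22 November 2025).
1 March 2025 is a Saturday, so the first Sunday is March 2 and the third is March 16.
1 November 2025 is a Saturday, so the first Friday is November 7 and the third is November 21.
At the standard offset (UTC+11:00), 00:30 UTC + 11h = 11:30 Dorora Station standard time.
The standard-time date in Dorora Station, 22 November 2025, does not fall between 16 March and 21 November, so daylight saving is not in effect and Dorora Station is at UTC+11:00.
00:30 UTC + 11h = 11:30 Dorora Station.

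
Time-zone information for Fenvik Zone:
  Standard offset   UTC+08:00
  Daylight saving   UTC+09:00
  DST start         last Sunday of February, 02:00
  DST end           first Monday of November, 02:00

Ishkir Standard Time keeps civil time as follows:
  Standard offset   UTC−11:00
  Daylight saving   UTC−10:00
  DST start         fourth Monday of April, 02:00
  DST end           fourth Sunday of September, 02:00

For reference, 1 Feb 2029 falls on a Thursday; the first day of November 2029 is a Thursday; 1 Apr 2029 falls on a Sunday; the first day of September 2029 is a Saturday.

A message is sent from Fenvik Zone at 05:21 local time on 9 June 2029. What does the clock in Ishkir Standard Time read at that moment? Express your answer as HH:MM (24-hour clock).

10:21

1 February 2029 is a Thursday, so Sundays fall on 4, 11, 18, 25; the last is February 25.
1 November 2029 is a Thursday, so the first Monday is November 5.
Daylight saving runs 25 February – 5 November; 9 June 2029 is inside that window, so Fenvik Zone is at UTC+09:00.
05:21 Fenvik Zone − 9h = 20:21 UTC (rolling into the previous day, 8 June 2029).
1 April 2029 is a Sunday, so the first Monday is April 2 and the fourth is April 23.
1 September 2029 is a Saturday, so the first Sunday is September 2 and the fourth is September 23.
At the standard offset (UTC−11:00), 20:21 UTC − 11h = 09:21 Ishkir Standard Time standard time.
The standard-time date in Ishkir Standard Time, 8 June 2029, falls between 23 April and 23 September, so daylight saving is in effect and Ishkir Standard Time is at UTC−10:00.
20:21 UTC − 10h = 10:21 Ishkir Standard Time.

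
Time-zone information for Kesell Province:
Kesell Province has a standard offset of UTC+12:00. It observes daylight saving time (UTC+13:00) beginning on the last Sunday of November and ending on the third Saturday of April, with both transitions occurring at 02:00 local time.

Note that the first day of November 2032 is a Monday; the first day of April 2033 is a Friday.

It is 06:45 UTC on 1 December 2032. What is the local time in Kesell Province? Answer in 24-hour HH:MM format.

1 November 2032 is a Monday, so Sundays fall on 7, 14, 21, 28; the last is November 28.
1 April 2033 is a Friday, so the first Saturday is April 2 and the third is April 16.
At the standard offset (UTC+12:00), 06:45 UTC + 12h = 18:45 Kesell Province standard time.
Daylight saving runs 28 November 2032 – 16 April 2033; the standard-time date in Kesell Province, 1 December 2032, is inside that window, so Kesell Province is at UTC+13:00.
06:45 UTC + 13h = 19:45 local.

19:45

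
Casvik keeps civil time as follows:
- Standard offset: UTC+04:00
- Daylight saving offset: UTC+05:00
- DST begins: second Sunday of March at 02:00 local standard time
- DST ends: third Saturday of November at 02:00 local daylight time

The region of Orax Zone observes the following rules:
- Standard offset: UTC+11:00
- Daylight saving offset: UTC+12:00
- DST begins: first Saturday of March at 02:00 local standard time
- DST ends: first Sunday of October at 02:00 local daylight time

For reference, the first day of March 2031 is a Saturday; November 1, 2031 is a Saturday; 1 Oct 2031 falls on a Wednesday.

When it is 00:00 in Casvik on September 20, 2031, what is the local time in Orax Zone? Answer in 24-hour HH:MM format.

07:00

1 March 2031 is a Saturday, so the first Sunday is March 2 and the second is March 9.
1 November 2031 is a Saturday, so the first Saturday is November 1 and the third is November 15.
Daylight saving runs 9 March – 15 November; September 20, 2031 is inside that window, so Casvik is at UTC+05:00.
00:00 Casvik − 5h = 19:00 UTC (rolling into the previous day, 19 September 2031).
1 March 2031 is a Saturday, so the first Saturday is March 1.
1 October 2031 is a Wednesday, so the first Sunday is October 5.
At the standard offset (UTC+11:00), 19:00 UTC + 11h = 06:00 Orax Zone standard time (rolling into the next day, 20 September 2031).
The standard-time date in Orax Zone, September 20, 2031, falls between 1 March and 5 October, so daylight saving is in effect and Orax Zone is at UTC+12:00.
19:00 UTC + 12h = 07:00 Orax Zone (rolling into the next day, 20 September 2031).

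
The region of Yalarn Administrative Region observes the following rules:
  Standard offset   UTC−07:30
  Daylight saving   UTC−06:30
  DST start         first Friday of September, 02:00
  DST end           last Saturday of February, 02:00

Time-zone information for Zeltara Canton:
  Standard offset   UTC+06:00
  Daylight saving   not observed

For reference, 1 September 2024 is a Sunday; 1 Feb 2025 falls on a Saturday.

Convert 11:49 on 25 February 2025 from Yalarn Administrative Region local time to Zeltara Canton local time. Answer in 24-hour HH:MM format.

01:19

1 September 2024 is a Sunday, so the first Friday is September 6.
1 February 2025 is a Saturday, so Saturdays fall on 1, 8, 15, 22; the last is February 22.
Daylight saving runs 6 September 2024 – 22 February 2025; 25 February 2025 is outside that window, so Yalarn Administrative Region is on standard time at UTC−07:30.
11:49 Yalarn Administrative Region + 7h30m = 19:19 UTC.
Zeltara Canton has no daylight saving, so its offset is UTC+06:00 year-round.
19:19 UTC + 6h = 01:19 Zeltara Canton (rolling into the next day, 26 February 2025).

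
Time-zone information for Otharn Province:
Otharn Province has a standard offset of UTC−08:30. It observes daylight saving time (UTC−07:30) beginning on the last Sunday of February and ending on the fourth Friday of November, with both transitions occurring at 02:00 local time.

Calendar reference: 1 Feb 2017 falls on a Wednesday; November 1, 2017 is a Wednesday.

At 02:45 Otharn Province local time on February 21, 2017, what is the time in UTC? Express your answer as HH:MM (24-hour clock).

1 February 2017 is a Wednesday, so Sundays fall on 5, 12, 19, 26; the last is February 26.
1 November 2017 is a Wednesday, so the first Friday is November 3 and the fourth is November 24.
Daylight saving runs 26 February – 24 November; February 21, 2017 is outside that window, so Otharn Province is on standard time at UTC−08:30.
02:45 local + 8h30m = 11:15 UTC.

11:15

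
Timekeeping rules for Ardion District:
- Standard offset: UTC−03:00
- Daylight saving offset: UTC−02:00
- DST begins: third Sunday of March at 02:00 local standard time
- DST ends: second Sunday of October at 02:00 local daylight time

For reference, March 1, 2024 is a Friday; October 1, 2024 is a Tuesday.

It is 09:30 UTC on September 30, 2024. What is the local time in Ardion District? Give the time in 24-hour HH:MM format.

07:30

1 March 2024 is a Friday, so the first Sunday is March 3 and the third is March 17.
1 October 2024 is a Tuesday, so the first Sunday is October 6 and the second is October 13.
At the standard offset (UTC−03:00), 09:30 UTC − 3h = 06:30 Ardion District standard time.
The standard-time date in Ardion District, September 30, 2024, falls between 17 March and 13 October, so daylight saving is in effect and Ardion District is at UTC−02:00.
09:30 UTC − 2h = 07:30 local.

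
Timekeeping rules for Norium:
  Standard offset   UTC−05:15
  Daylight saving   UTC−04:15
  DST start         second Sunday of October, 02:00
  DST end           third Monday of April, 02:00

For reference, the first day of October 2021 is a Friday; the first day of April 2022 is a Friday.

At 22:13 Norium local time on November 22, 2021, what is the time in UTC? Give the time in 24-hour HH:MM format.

02:28

1 October 2021 is a Friday, so the first Sunday is October 3 and the second is October 10.
1 April 2022 is a Friday, so the first Monday is April 4 and the third is April 18.
Daylight saving runs 10 October 2021 – 18 April 2022; November 22, 2021 is inside that window, so Norium is at UTC−04:15.
22:13 local + 4h15m = 02:28 UTC (rolling into the next day, 23 November 2021).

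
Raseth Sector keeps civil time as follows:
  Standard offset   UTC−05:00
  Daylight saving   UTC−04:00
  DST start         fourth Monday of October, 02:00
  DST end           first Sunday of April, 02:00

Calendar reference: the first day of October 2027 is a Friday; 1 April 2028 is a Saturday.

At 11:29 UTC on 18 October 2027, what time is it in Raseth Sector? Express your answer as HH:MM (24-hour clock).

06:29

1 October 2027 is a Friday, so the first Monday is October 4 and the fourth is October 25.
1 April 2028 is a Saturday, so the first Sunday is April 2.
At the standard offset (UTC−05:00), 11:29 UTC − 5h = 06:29 Raseth Sector standard time.
The standard-time date in Raseth Sector, 18 October 2027, does not fall between 25 October 2027 and 2 April 2028, so daylight saving is not in effect and Raseth Sector is at UTC−05:00.
11:29 UTC − 5h = 06:29 local.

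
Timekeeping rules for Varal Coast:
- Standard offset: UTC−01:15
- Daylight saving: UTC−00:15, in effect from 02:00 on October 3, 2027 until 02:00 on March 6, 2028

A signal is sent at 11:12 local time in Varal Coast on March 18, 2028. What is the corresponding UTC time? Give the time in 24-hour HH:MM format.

12:27

March 18, 2028 does not fall between 3 October 2027 and 6 March 2028, so daylight saving is not in effect and Varal Coast is at UTC−01:15.
11:12 local + 1h15m = 12:27 UTC.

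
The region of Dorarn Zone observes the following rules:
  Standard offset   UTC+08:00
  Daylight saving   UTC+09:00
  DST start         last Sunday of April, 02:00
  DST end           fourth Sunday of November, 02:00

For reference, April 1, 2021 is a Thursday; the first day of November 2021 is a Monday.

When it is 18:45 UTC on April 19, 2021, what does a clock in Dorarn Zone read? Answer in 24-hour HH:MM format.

1 April 2021 is a Thursday, so Sundays fall on 4, 11, 18, 25; the last is April 25.
1 November 2021 is a Monday, so the first Sunday is November 7 and the fourth is November 28.
At the standard offset (UTC+08:00), 18:45 UTC + 8h = 02:45 Dorarn Zone standard time (rolling into the next day, 20 April 2021).
The standard-time date in Dorarn Zone, April 20, 2021, does not fall between 25 April and 28 November, so daylight saving is not in effect and Dorarn Zone is at UTC+08:00.
18:45 UTC + 8h = 02:45 local (rolling into the next day, 20 April 2021).

02:45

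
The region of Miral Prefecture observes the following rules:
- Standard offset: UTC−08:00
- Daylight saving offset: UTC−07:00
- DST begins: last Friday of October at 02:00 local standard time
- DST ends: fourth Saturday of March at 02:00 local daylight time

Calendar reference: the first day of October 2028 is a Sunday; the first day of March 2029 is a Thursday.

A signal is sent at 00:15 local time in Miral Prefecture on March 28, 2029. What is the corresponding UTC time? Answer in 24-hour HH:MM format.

1 October 2028 is a Sunday, so Fridays fall on 6, 13, 20, 27; the last is October 27.
1 March 2029 is a Thursday, so the first Saturday is March 3 and the fourth is March 24.
March 28, 2029 does not fall between 27 October 2028 and 24 March 2029, so daylight saving is not in effect and Miral Prefecture is at UTC−08:00.
00:15 local + 8h = 08:15 UTC.

08:15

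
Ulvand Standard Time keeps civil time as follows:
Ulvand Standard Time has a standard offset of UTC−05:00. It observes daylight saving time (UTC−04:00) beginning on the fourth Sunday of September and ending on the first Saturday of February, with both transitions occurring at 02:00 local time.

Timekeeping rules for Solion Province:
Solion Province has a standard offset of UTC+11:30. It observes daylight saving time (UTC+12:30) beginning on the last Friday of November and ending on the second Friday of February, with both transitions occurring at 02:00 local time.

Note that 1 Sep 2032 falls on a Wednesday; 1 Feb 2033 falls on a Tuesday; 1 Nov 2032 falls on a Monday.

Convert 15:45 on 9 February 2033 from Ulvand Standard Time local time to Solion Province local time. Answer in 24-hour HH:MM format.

1 September 2032 is a Wednesday, so the first Sunday is September 5 and the fourth is September 26.
1 February 2033 is a Tuesday, so the first Saturday is February 5.
9 February 2033 is outside the daylight-saving period (26 September 2032 – 5 February 2033), so Ulvand Standard Time is on standard time, UTC−05:00.
15:45 Ulvand Standard Time + 5h = 20:45 UTC.
1 November 2032 is a Monday, so Fridays fall on 5, 12, 19, 26; the last is November 26.
1 February 2033 is a Tuesday, so the first Friday is February 4 and the second is February 11.
At the standard offset (UTC+11:30), 20:45 UTC + 11h30m = 08:15 Solion Province standard time (rolling into the next day, 10 February 2033).
Daylight saving runs 26 November 2032 – 11 February 2033; the standard-time date in Solion Province, 10 February 2033, is inside that window, so Solion Province is at UTC+12:30.
20:45 UTC + 12h30m = 09:15 Solion Province (rolling into the next day, 10 February 2033).

09:15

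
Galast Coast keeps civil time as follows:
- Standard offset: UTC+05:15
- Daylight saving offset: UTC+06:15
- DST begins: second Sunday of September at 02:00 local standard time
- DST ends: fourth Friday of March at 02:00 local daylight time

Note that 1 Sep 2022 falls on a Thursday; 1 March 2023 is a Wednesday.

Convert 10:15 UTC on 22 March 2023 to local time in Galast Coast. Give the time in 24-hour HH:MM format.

16:30

1 September 2022 is a Thursday, so the first Sunday is September 4 and the second is September 11.
1 March 2023 is a Wednesday, so the first Friday is March 3 and the fourth is March 24.
At the standard offset (UTC+05:15), 10:15 UTC + 5h15m = 15:30 Galast Coast standard time.
The standard-time date in Galast Coast, 22 March 2023, falls between 11 September 2022 and 24 March 2023, so daylight saving is in effect and Galast Coast is at UTC+06:15.
10:15 UTC + 6h15m = 16:30 local.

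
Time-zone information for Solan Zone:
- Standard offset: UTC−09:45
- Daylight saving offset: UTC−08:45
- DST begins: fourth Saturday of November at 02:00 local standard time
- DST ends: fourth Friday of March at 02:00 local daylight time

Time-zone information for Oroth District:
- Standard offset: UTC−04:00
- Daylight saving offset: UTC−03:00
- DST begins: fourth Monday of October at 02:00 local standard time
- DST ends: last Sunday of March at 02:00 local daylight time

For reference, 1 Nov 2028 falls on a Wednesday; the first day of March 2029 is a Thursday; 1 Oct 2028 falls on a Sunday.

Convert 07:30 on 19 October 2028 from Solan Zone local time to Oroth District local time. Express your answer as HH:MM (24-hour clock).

13:15

1 November 2028 is a Wednesday, so the first Saturday is November 4 and the fourth is November 25.
1 March 2029 is a Thursday, so the first Friday is March 2 and the fourth is March 23.
Daylight saving runs 25 November 2028 – 23 March 2029; 19 October 2028 is outside that window, so Solan Zone is on standard time at UTC−09:45.
07:30 Solan Zone + 9h45m = 17:15 UTC.
1 October 2028 is a Sunday, so the first Monday is October 2 and the fourth is October 23.
1 March 2029 is a Thursday, so Sundays fall on 4, 11, 18, 25; the last is March 25.
At the standard offset (UTC−04:00), 17:15 UTC − 4h = 13:15 Oroth District standard time.
The standard-time date in Oroth District, 19 October 2028, does not fall between 23 October 2028 and 25 March 2029, so daylight saving is not in effect and Oroth District is at UTC−04:00.
17:15 UTC − 4h = 13:15 Oroth District.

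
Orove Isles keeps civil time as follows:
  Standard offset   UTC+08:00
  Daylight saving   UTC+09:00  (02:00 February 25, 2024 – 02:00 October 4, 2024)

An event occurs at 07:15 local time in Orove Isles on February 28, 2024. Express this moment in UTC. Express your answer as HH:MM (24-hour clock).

22:15

February 28, 2024 falls between 25 February and 4 October, so daylight saving is in effect and Orove Isles is at UTC+09:00.
07:15 local − 9h = 22:15 UTC (rolling into the previous day, 27 February 2024).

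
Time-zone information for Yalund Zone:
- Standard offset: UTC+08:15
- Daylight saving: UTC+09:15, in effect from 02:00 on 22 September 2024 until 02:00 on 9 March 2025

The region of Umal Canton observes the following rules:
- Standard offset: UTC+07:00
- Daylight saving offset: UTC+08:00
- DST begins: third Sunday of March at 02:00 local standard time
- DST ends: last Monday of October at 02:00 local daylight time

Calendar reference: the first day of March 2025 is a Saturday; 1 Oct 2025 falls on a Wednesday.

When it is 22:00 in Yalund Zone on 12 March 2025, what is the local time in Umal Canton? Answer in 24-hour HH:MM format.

12 March 2025 does not fall between 22 September 2024 and 9 March 2025, so daylight saving is not in effect and Yalund Zone is at UTC+08:15.
22:00 Yalund Zone − 8h15m = 13:45 UTC.
1 March 2025 is a Saturday, so the first Sunday is March 2 and the third is March 16.
1 October 2025 is a Wednesday, so Mondays fall on 6, 13, 20, 27; the last is October 27.
At the standard offset (UTC+07:00), 13:45 UTC + 7h = 20:45 Umal Canton standard time.
The standard-time date in Umal Canton, 12 March 2025, is outside the daylight-saving period (16 March – 27 October), so Umal Canton is on standard time, UTC+07:00.
13:45 UTC + 7h = 20:45 Umal Canton.

20:45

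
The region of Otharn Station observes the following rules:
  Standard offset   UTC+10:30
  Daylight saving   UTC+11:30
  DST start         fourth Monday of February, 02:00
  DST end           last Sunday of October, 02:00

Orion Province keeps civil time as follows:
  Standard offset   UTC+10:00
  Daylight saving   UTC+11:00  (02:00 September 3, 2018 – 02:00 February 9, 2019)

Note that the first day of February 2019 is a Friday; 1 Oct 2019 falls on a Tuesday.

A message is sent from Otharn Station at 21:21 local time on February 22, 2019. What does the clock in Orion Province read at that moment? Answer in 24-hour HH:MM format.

1 February 2019 is a Friday, so the first Monday is February 4 and the fourth is February 25.
1 October 2019 is a Tuesday, so Sundays fall on 6, 13, 20, 27; the last is October 27.
Daylight saving runs 25 February – 27 October; February 22, 2019 is outside that window, so Otharn Station is on standard time at UTC+10:30.
21:21 Otharn Station − 10h30m = 10:51 UTC.
At the standard offset (UTC+10:00), 10:51 UTC + 10h = 20:51 Orion Province standard time.
The standard-time date in Orion Province, February 22, 2019, is outside the daylight-saving period (3 September 2018 – 9 February 2019), so Orion Province is on standard time, UTC+10:00.
10:51 UTC + 10h = 20:51 Orion Province.

20:51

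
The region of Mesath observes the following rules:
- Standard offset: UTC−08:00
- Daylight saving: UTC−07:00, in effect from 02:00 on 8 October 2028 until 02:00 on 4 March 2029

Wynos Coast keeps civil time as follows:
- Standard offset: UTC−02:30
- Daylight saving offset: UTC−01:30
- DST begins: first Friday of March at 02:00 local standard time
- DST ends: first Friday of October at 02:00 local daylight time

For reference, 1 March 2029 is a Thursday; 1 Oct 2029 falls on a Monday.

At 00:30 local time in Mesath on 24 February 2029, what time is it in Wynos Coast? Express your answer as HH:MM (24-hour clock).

05:00

Daylight saving runs 8 October 2028 – 4 March 2029; 24 February 2029 is inside that window, so Mesath is at UTC−07:00.
00:30 Mesath + 7h = 07:30 UTC.
1 March 2029 is a Thursday, so the first Friday is March 2.
1 October 2029 is a Monday, so the first Friday is October 5.
At the standard offset (UTC−02:30), 07:30 UTC − 2h30m = 05:00 Wynos Coast standard time.
The standard-time date in Wynos Coast, 24 February 2029, is outside the daylight-saving period (2 March – 5 October), so Wynos Coast is on standard time, UTC−02:30.
07:30 UTC − 2h30m = 05:00 Wynos Coast.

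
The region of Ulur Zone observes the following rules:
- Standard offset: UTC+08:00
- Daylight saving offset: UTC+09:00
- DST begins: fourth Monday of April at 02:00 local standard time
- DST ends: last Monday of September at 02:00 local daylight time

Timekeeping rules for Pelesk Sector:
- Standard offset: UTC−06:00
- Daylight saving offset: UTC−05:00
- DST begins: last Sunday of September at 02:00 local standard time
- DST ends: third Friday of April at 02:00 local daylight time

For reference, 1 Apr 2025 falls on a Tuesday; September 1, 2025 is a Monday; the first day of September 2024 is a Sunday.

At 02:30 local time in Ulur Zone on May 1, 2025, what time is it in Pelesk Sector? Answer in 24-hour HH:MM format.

1 April 2025 is a Tuesday, so the first Monday is April 7 and the fourth is April 28.
1 September 2025 is a Monday, so Mondays fall on 1, 8, 15, 22, 29; the last is September 29.
May 1, 2025 lies within the daylight-saving period (28 April – 29 September), so Ulur Zone is on daylight time, UTC+09:00.
02:30 Ulur Zone − 9h = 17:30 UTC (rolling into the previous day, 30 April 2025).
1 September 2024 is a Sunday, so Sundays fall on 1, 8, 15, 22, 29; the last is September 29.
1 April 2025 is a Tuesday, so the first Friday is April 4 and the third is April 18.
At the standard offset (UTC−06:00), 17:30 UTC − 6h = 11:30 Pelesk Sector standard time.
The standard-time date in Pelesk Sector, April 30, 2025, is outside the daylight-saving period (29 September 2024 – 18 April 2025), so Pelesk Sector is on standard time, UTC−06:00.
17:30 UTC − 6h = 11:30 Pelesk Sector.

11:30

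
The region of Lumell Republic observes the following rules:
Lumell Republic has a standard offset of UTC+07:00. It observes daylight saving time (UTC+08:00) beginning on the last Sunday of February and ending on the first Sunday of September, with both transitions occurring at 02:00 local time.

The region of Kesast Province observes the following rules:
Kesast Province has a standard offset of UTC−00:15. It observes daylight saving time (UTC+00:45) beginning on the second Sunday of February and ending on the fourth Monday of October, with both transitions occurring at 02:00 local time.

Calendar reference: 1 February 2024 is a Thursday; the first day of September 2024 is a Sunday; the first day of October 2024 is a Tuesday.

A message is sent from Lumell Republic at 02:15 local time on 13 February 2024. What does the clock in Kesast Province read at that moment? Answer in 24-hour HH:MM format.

1 February 2024 is a Thursday, so Sundays fall on 4, 11, 18, 25; the last is February 25.
1 September 2024 is a Sunday, so the first Sunday is September 1.
13 February 2024 is outside the daylight-saving period (25 February – 1 September), so Lumell Republic is on standard time, UTC+07:00.
02:15 Lumell Republic − 7h = 19:15 UTC (rolling into the previous day, 12 February 2024).
1 February 2024 is a Thursday, so the first Sunday is February 4 and the second is February 11.
1 October 2024 is a Tuesday, so the first Monday is October 7 and the fourth is October 28.
At the standard offset (UTC−00:15), 19:15 UTC − 0h15m = 19:00 Kesast Province standard time.
The standard-time date in Kesast Province, 12 February 2024, falls between 11 February and 28 October, so daylight saving is in effect and Kesast Province is at UTC+00:45.
19:15 UTC + 0h45m = 20:00 Kesast Province.

20:00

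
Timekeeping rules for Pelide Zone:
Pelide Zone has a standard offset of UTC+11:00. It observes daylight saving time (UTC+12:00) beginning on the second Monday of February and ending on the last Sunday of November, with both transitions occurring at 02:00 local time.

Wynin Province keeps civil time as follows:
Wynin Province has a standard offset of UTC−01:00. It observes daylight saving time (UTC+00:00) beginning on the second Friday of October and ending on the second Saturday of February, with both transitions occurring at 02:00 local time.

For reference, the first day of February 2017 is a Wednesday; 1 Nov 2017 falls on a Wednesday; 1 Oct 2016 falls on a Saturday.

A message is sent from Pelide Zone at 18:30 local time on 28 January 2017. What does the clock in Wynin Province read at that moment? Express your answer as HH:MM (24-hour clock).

1 February 2017 is a Wednesday, so the first Monday is February 6 and the second is February 13.
1 November 2017 is a Wednesday, so Sundays fall on 5, 12, 19, 26; the last is November 26.
Daylight saving runs 13 February – 26 November; 28 January 2017 is outside that window, so Pelide Zone is on standard time at UTC+11:00.
18:30 Pelide Zone − 11h = 07:30 UTC.
1 October 2016 is a Saturday, so the first Friday is October 7 and the second is October 14.
1 February 2017 is a Wednesday, so the first Saturday is February 4 and the second is February 11.
At the standard offset (UTC−01:00), 07:30 UTC − 1h = 06:30 Wynin Province standard time.
The standard-time date in Wynin Province, 28 January 2017, falls between 14 October 2016 and 11 February 2017, so daylight saving is in effect and Wynin Province is at UTC+00:00.
07:30 UTC + 0h = 07:30 Wynin Province.

07:30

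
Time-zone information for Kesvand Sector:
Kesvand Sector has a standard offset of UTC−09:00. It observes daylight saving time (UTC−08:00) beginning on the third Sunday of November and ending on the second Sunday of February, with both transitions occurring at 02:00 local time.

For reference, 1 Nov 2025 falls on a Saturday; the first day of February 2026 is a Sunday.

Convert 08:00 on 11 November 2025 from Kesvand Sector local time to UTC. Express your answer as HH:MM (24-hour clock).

17:00

1 November 2025 is a Saturday, so the first Sunday is November 2 and the third is November 16.
1 February 2026 is a Sunday, so the first Sunday is February 1 and the second is February 8.
11 November 2025 does not fall between 16 November 2025 and 8 February 2026, so daylight saving is not in effect and Kesvand Sector is at UTC−09:00.
08:00 local + 9h = 17:00 UTC.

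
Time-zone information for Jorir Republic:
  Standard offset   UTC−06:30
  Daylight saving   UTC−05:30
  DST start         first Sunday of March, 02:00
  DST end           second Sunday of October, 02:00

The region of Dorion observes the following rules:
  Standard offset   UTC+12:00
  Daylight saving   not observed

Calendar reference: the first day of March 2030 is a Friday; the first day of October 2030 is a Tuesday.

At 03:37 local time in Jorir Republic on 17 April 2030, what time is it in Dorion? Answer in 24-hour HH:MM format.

1 March 2030 is a Friday, so the first Sunday is March 3.
1 October 2030 is a Tuesday, so the first Sunday is October 6 and the second is October 13.
17 April 2030 lies within the daylight-saving period (3 March – 13 October), so Jorir Republic is on daylight time, UTC−05:30.
03:37 Jorir Republic + 5h30m = 09:07 UTC.
Dorion stays on UTC+12:00 all year.
09:07 UTC + 12h = 21:07 Dorion.

21:07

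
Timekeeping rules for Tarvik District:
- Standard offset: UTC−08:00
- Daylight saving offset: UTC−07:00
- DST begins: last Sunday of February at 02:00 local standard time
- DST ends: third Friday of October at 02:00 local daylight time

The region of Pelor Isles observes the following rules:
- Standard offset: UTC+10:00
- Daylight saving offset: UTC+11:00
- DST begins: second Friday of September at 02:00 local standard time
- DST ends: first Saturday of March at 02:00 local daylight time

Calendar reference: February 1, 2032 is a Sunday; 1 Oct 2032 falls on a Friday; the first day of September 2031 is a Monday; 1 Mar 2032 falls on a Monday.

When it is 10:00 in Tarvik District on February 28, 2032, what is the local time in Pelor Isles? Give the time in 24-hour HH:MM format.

1 February 2032 is a Sunday, so Sundays fall on 1, 8, 15, 22, 29; the last is February 29.
1 October 2032 is a Friday, so the first Friday is October 1 and the third is October 15.
February 28, 2032 is outside the daylight-saving period (29 February – 15 October), so Tarvik District is on standard time, UTC−08:00.
10:00 Tarvik District + 8h = 18:00 UTC.
1 September 2031 is a Monday, so the first Friday is September 5 and the second is September 12.
1 March 2032 is a Monday, so the first Saturday is March 6.
At the standard offset (UTC+10:00), 18:00 UTC + 10h = 04:00 Pelor Isles standard time (rolling into the next day, 29 February 2032).
The standard-time date in Pelor Isles, February 29, 2032, lies within the daylight-saving period (12 September 2031 – 6 March 2032), so Pelor Isles is on daylight time, UTC+11:00.
18:00 UTC + 11h = 05:00 Pelor Isles (rolling into the next day, 29 February 2032).

05:00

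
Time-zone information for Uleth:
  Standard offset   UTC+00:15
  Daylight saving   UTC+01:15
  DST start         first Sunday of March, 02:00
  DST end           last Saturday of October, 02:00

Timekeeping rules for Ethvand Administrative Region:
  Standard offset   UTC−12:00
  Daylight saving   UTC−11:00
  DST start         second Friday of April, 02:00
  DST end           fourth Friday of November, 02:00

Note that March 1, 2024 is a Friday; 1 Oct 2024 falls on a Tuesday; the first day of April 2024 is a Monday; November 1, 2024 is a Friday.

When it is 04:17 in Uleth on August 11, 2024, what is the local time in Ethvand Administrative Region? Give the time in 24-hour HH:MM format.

1 March 2024 is a Friday, so the first Sunday is March 3.
1 October 2024 is a Tuesday, so Saturdays fall on 5, 12, 19, 26; the last is October 26.
August 11, 2024 falls between 3 March and 26 October, so daylight saving is in effect and Uleth is at UTC+01:15.
04:17 Uleth − 1h15m = 03:02 UTC.
1 April 2024 is a Monday, so the first Friday is April 5 and the second is April 12.
1 November 2024 is a Friday, so the first Friday is November 1 and the fourth is November 22.
At the standard offset (UTC−12:00), 03:02 UTC − 12h = 15:02 Ethvand Administrative Region standard time (rolling into the previous day, 10 August 2024).
The standard-time date in Ethvand Administrative Region, August 10, 2024, lies within the daylight-saving period (12 April – 22 November), so Ethvand Administrative Region is on daylight time, UTC−11:00.
03:02 UTC − 11h = 16:02 Ethvand Administrative Region (rolling into the previous day, 10 August 2024).

16:02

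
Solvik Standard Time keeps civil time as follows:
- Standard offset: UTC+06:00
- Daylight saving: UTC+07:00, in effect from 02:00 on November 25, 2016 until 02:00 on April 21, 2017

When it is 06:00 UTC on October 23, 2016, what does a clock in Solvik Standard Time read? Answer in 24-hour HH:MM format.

12:00

At the standard offset (UTC+06:00), 06:00 UTC + 6h = 12:00 Solvik Standard Time standard time.
Daylight saving runs 25 November 2016 – 21 April 2017; the standard-time date in Solvik Standard Time, October 23, 2016, is outside that window, so Solvik Standard Time is on standard time at UTC+06:00.
06:00 UTC + 6h = 12:00 local.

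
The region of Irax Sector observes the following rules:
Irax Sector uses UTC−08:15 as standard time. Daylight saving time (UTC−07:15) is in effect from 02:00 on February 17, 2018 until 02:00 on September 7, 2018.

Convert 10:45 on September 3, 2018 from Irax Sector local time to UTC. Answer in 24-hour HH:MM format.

September 3, 2018 lies within the daylight-saving period (17 February – 7 September), so Irax Sector is on daylight time, UTC−07:15.
10:45 local + 7h15m = 18:00 UTC.

18:00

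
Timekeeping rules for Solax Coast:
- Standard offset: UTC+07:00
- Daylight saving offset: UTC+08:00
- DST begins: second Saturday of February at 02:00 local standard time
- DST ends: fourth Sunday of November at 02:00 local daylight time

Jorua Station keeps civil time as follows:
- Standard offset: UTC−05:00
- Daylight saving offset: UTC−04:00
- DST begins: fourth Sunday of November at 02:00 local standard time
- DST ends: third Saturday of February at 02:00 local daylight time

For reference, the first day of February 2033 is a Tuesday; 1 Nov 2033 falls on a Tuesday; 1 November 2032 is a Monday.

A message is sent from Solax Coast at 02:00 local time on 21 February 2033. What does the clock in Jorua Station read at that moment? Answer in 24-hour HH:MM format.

1 February 2033 is a Tuesday, so the first Saturday is February 5 and the second is February 12.
1 November 2033 is a Tuesday, so the first Sunday is November 6 and the fourth is November 27.
21 February 2033 lies within the daylight-saving period (12 February – 27 November), so Solax Coast is on daylight time, UTC+08:00.
02:00 Solax Coast − 8h = 18:00 UTC (rolling into the previous day, 20 February 2033).
1 November 2032 is a Monday, so the first Sunday is November 7 and the fourth is November 28.
1 February 2033 is a Tuesday, so the first Saturday is February 5 and the third is February 19.
At the standard offset (UTC−05:00), 18:00 UTC − 5h = 13:00 Jorua Station standard time.
The standard-time date in Jorua Station, 20 February 2033, does not fall between 28 November 2032 and 19 February 2033, so daylight saving is not in effect and Jorua Station is at UTC−05:00.
18:00 UTC − 5h = 13:00 Jorua Station.

13:00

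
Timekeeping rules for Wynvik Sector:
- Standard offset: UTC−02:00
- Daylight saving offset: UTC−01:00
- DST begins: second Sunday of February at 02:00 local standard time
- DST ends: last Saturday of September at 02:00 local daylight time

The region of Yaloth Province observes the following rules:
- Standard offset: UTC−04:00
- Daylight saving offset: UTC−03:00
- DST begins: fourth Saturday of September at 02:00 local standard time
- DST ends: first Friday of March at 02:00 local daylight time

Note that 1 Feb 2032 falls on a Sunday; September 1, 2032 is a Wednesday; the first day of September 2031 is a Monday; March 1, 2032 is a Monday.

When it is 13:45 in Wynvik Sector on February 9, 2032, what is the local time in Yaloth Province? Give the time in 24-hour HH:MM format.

1 February 2032 is a Sunday, so the first Sunday is February 1 and the second is February 8.
1 September 2032 is a Wednesday, so Saturdays fall on 4, 11, 18, 25; the last is September 25.
Daylight saving runs 8 February – 25 September; February 9, 2032 is inside that window, so Wynvik Sector is at UTC−01:00.
13:45 Wynvik Sector + 1h = 14:45 UTC.
1 September 2031 is a Monday, so the first Saturday is September 6 and the fourth is September 27.
1 March 2032 is a Monday, so the first Friday is March 5.
At the standard offset (UTC−04:00), 14:45 UTC − 4h = 10:45 Yaloth Province standard time.
The standard-time date in Yaloth Province, February 9, 2032, falls between 27 September 2031 and 5 March 2032, so daylight saving is in effect and Yaloth Province is at UTC−03:00.
14:45 UTC − 3h = 11:45 Yaloth Province.

11:45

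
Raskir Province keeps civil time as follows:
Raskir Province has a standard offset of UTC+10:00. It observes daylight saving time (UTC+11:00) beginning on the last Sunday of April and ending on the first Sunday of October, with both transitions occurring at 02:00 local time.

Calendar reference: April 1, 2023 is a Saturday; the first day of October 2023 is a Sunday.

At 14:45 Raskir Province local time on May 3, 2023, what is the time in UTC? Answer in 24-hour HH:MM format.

1 April 2023 is a Saturday, so Sundays fall on 2, 9, 16, 23, 30; the last is April 30.
1 October 2023 is a Sunday, so the first Sunday is October 1.
May 3, 2023 falls between 30 April and 1 October, so daylight saving is in effect and Raskir Province is at UTC+11:00.
14:45 local − 11h = 03:45 UTC.

03:45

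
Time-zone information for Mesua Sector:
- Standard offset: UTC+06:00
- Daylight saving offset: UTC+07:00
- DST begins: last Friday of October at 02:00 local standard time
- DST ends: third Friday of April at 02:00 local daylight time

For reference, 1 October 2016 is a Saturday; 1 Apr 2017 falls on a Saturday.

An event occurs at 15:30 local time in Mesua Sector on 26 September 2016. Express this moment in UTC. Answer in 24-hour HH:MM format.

09:30

1 October 2016 is a Saturday, so Fridays fall on 7, 14, 21, 28; the last is October 28.
1 April 2017 is a Saturday, so the first Friday is April 7 and the third is April 21.
26 September 2016 does not fall between 28 October 2016 and 21 April 2017, so daylight saving is not in effect and Mesua Sector is at UTC+06:00.
15:30 local − 6h = 09:30 UTC.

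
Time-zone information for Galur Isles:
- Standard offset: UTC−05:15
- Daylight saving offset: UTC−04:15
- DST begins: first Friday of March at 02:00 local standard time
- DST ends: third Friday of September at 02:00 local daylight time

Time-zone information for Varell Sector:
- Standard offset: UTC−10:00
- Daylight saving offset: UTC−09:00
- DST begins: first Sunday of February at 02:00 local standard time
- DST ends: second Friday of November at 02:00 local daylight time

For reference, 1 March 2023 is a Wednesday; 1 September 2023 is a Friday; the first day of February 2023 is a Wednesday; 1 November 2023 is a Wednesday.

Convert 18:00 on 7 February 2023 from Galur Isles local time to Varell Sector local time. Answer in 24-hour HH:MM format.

14:15

1 March 2023 is a Wednesday, so the first Friday is March 3.
1 September 2023 is a Friday, so the first Friday is September 1 and the third is September 15.
7 February 2023 is outside the daylight-saving period (3 March – 15 September), so Galur Isles is on standard time, UTC−05:15.
18:00 Galur Isles + 5h15m = 23:15 UTC.
1 February 2023 is a Wednesday, so the first Sunday is February 5.
1 November 2023 is a Wednesday, so the first Friday is November 3 and the second is November 10.
At the standard offset (UTC−10:00), 23:15 UTC − 10h = 13:15 Varell Sector standard time.
Daylight saving runs 5 February – 10 November; the standard-time date in Varell Sector, 7 February 2023, is inside that window, so Varell Sector is at UTC−09:00.
23:15 UTC − 9h = 14:15 Varell Sector.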